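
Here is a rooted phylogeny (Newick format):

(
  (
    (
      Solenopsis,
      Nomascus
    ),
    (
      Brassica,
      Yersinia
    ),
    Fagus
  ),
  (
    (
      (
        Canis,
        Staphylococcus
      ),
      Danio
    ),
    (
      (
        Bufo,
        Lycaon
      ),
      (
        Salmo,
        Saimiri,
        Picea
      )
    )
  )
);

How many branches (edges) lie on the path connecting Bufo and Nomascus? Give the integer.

7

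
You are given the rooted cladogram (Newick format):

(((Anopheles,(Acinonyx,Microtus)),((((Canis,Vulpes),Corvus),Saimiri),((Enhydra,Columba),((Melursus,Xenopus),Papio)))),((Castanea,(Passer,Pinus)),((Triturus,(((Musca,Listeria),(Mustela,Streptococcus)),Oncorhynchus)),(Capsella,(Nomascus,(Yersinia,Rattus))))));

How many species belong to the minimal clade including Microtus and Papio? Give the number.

12

The MRCA of Microtus and Papio is the node subtending ((Anopheles,(Acinonyx,Microtus)),((((Canis,Vulpes),Corvus),Saimiri),((Enhydra,Columba),((Melursus,Xenopus),Papio)))).
That clade contains 12 terminal taxa: Acinonyx, Anopheles, Canis, Columba, Corvus, Enhydra, Melursus, Microtus, Papio, Saimiri, Vulpes, Xenopus.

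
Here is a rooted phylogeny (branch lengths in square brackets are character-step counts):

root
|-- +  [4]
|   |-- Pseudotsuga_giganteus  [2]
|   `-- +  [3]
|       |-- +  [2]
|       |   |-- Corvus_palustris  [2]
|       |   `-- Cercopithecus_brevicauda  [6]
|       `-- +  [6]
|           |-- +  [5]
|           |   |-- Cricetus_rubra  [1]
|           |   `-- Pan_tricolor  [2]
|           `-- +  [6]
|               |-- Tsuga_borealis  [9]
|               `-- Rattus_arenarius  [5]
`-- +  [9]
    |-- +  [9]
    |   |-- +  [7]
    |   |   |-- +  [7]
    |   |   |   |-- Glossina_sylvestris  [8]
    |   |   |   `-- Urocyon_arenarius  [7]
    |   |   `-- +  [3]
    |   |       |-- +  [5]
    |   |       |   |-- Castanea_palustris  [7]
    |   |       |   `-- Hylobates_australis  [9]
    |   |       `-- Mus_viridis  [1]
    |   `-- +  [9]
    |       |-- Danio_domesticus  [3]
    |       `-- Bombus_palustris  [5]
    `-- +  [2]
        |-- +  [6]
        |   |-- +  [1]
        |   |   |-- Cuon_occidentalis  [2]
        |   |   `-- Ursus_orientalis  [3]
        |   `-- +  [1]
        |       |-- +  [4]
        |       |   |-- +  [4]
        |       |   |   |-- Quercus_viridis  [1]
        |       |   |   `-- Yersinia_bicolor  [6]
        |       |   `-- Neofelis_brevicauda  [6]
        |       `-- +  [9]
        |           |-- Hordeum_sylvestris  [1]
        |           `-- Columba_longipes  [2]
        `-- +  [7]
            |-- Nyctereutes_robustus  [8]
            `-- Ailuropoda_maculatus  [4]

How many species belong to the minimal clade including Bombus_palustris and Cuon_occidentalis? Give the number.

The MRCA of Bombus_palustris and Cuon_occidentalis is the node subtending ((((Glossina_sylvestris,Urocyon_arenarius),((Castanea_palustris,Hylobates_australis),Mus_viridis)),(Danio_domesticus,Bombus_palustris)),(((Cuon_occidentalis,Ursus_orientalis),(((Quercus_viridis,Yersinia_bicolor),Neofelis_brevicauda),(Hordeum_sylvestris,Columba_longipes))),(Nyctereutes_robustus,Ailuropoda_maculatus))).
That clade contains 16 terminal taxa: Ailuropoda_maculatus, Bombus_palustris, Castanea_palustris, Columba_longipes, Cuon_occidentalis, Danio_domesticus, Glossina_sylvestris, Hordeum_sylvestris, Hylobates_australis, Mus_viridis, Neofelis_brevicauda, Nyctereutes_robustus, Quercus_viridis, Urocyon_arenarius, Ursus_orientalis, Yersinia_bicolor.

16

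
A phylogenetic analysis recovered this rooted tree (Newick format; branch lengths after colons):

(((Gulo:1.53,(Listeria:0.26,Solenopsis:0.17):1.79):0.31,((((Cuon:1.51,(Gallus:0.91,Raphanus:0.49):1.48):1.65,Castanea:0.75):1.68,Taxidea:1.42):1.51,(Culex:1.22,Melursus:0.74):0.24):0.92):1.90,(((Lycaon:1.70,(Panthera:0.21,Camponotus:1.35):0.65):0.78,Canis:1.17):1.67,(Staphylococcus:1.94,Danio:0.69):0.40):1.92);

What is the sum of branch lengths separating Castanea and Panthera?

The path runs Castanea → … → MRCA → … → Panthera; the MRCA is the root of the tree.
Branch lengths along that path: 0.75 + 1.68 + 1.51 + 0.92 + 1.90 + 1.92 + 1.67 + 0.78 + 0.65 + 0.21 = 11.99.

11.99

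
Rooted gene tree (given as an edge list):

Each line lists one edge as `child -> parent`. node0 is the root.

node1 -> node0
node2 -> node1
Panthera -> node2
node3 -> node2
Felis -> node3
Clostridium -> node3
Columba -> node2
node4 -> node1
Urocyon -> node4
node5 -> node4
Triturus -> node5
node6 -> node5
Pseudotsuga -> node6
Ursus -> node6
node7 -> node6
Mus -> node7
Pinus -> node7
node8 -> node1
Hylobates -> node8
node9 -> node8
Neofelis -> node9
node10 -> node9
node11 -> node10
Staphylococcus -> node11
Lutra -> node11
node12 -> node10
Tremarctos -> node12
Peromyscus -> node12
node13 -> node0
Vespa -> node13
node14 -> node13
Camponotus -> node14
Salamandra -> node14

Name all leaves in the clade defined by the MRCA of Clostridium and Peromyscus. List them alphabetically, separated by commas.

Clostridium, Columba, Felis, Hylobates, Lutra, Mus, Neofelis, Panthera, Peromyscus, Pinus, Pseudotsuga, Staphylococcus, Tremarctos, Triturus, Urocyon, Ursus

Tracing Clostridium: it sits inside (Felis,Clostridium).
Tracing Peromyscus: it sits inside (Tremarctos,Peromyscus).
The smallest clade enclosing both is ((Panthera,(Felis,Clostridium),Columba),(Urocyon,(Triturus,(Pseudotsuga,Ursus,(Mus,Pinus)))),(Hylobates,(Neofelis,((Staphylococcus,Lutra),(Tremarctos,Peromyscus))))); the answer is its 16 terminal taxa in alphabetical order.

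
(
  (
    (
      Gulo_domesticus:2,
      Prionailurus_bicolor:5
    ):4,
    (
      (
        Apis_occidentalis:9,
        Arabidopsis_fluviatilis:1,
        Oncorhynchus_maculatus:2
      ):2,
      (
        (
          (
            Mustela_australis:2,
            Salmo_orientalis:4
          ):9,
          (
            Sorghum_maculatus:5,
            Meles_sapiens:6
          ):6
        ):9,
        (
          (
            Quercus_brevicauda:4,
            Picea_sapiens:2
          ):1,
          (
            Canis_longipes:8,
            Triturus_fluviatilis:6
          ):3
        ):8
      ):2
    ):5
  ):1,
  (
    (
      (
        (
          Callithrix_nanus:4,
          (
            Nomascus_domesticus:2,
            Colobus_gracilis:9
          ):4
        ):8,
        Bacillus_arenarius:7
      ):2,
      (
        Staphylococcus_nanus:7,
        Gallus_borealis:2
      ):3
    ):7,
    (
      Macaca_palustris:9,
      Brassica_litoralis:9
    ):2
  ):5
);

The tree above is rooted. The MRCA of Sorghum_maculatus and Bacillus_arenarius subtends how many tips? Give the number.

21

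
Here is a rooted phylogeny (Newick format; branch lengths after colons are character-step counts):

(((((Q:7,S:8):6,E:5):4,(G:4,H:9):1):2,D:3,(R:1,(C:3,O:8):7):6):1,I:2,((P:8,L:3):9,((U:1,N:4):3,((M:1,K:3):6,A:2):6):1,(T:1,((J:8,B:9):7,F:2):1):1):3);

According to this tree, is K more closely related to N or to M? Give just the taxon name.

M

The MRCA of K and M subtends (M,K) (2 taxa).
The MRCA of K and N subtends ((U,N),((M,K),A)) (5 taxa).
The first is nested inside the second, so K shares a more recent common ancestor with M.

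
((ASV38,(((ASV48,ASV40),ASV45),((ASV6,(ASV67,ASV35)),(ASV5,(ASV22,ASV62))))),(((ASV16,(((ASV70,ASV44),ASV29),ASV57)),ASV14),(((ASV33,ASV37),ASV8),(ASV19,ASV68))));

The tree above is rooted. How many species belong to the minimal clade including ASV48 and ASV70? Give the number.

The MRCA of ASV48 and ASV70 is the root, so the clade is the entire tree.
That clade contains 21 terminal taxa: ASV14, ASV16, ASV19, ASV22, ASV29, ASV33, ASV35, ASV37, ASV38, ASV40, ASV44, ASV45, ASV48, ASV5, ASV57, ASV6, ASV62, ASV67, ASV68, ASV70, ASV8.

21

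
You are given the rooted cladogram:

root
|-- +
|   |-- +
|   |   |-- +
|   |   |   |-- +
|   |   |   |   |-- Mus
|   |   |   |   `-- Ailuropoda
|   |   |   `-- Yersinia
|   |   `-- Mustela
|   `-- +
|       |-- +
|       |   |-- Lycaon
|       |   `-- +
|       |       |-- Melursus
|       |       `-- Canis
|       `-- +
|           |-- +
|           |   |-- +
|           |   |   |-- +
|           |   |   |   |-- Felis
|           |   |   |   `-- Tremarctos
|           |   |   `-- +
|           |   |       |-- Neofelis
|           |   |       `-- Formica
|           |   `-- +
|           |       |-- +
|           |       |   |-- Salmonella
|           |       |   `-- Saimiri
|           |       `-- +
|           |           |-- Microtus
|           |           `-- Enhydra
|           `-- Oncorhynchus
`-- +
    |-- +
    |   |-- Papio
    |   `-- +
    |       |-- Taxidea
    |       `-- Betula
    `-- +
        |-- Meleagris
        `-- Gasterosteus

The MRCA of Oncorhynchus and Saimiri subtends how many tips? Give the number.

The MRCA of Oncorhynchus and Saimiri is the node subtending ((((Felis,Tremarctos),(Neofelis,Formica)),((Salmonella,Saimiri),(Microtus,Enhydra))),Oncorhynchus).
That clade contains 9 terminal taxa: Enhydra, Felis, Formica, Microtus, Neofelis, Oncorhynchus, Saimiri, Salmonella, Tremarctos.

9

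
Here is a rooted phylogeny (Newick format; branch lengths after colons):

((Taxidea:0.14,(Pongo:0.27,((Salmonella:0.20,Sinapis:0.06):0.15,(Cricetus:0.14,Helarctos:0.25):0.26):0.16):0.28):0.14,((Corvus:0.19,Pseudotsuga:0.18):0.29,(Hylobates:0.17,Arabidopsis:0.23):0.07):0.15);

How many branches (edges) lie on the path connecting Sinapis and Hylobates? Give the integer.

8

The MRCA of Sinapis and Hylobates is the root of the tree.
From Sinapis up to that node: 5 branches. From Hylobates up to the same node: 3 branches. Total: 5 + 3 = 8.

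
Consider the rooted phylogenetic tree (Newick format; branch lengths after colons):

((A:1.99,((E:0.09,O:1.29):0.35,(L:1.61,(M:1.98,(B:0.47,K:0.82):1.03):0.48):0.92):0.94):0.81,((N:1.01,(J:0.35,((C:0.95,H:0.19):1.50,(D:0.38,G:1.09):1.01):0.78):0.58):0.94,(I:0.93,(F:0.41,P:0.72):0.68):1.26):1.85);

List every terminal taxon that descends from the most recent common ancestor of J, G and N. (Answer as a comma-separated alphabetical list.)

Tracing J: it sits inside (J,((C,H),(D,G))).
Tracing G: it sits inside (D,G).
Tracing N: it sits inside (N,(J,((C,H),(D,G)))).
The smallest clade enclosing all 3 is (N,(J,((C,H),(D,G)))); the answer is its 6 terminal taxa in alphabetical order.

C, D, G, H, J, N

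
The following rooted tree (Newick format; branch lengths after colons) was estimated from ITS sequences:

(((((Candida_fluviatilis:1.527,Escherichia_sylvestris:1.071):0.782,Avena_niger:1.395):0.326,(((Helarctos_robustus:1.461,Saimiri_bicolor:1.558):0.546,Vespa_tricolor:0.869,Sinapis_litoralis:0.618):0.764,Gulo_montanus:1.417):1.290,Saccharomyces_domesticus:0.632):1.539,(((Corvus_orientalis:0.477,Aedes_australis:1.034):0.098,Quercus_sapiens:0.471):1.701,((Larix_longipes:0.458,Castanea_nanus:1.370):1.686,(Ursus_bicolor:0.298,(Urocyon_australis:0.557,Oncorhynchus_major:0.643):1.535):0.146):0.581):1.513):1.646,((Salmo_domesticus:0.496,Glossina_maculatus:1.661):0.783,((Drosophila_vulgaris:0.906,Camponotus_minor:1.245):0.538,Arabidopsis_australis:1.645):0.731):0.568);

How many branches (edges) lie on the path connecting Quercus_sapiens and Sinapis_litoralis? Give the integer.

The MRCA of Quercus_sapiens and Sinapis_litoralis is the node subtending ((((Candida_fluviatilis,Escherichia_sylvestris),Avena_niger),(((Helarctos_robustus,Saimiri_bicolor),Vespa_tricolor,Sinapis_litoralis),Gulo_montanus),Saccharomyces_domesticus),(((Corvus_orientalis,Aedes_australis),Quercus_sapiens),((Larix_longipes,Castanea_nanus),(Ursus_bicolor,(Urocyon_australis,Oncorhynchus_major))))).
From Quercus_sapiens up to that node: 3 branches. From Sinapis_litoralis up to the same node: 4 branches. Total: 3 + 4 = 7.

7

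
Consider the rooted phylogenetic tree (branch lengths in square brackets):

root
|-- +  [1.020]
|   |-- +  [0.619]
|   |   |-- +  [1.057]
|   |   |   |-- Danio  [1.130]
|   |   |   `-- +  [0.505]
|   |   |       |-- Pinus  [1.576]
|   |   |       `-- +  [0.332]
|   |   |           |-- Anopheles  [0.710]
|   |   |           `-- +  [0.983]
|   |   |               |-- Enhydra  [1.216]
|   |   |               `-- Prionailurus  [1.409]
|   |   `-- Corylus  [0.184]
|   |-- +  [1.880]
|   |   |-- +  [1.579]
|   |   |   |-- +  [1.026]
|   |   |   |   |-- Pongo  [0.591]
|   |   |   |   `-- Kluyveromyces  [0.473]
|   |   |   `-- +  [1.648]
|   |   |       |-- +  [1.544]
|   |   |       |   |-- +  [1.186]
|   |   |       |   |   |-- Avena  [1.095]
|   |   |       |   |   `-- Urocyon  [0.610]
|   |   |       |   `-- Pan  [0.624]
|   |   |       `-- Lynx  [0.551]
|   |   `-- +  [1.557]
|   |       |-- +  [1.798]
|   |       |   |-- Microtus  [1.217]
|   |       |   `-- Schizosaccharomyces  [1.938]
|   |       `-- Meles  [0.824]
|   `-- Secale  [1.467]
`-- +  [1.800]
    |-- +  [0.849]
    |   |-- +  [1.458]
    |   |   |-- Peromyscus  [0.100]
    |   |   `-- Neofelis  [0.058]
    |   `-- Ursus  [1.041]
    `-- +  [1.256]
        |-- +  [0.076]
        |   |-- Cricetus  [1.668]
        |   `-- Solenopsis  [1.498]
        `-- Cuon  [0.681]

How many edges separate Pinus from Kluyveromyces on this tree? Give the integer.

8

The MRCA of Pinus and Kluyveromyces is the node subtending (((Danio,(Pinus,(Anopheles,(Enhydra,Prionailurus)))),Corylus),(((Pongo,Kluyveromyces),(((Avena,Urocyon),Pan),Lynx)),((Microtus,Schizosaccharomyces),Meles)),Secale).
From Pinus up to that node: 4 branches. From Kluyveromyces up to the same node: 4 branches. Total: 4 + 4 = 8.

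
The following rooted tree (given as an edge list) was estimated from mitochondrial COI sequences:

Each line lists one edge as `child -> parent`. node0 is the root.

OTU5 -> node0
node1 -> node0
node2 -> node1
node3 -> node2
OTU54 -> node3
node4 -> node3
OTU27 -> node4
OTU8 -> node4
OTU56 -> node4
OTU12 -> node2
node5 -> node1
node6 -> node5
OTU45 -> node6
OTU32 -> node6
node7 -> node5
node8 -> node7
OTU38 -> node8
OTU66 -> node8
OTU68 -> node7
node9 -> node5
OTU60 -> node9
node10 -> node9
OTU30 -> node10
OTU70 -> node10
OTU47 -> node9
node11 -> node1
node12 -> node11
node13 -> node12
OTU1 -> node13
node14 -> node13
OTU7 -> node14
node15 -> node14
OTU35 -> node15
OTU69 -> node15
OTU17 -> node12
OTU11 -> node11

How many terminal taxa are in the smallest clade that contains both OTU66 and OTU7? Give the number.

20

The MRCA of OTU66 and OTU7 is the node subtending (((OTU54,(OTU27,OTU8,OTU56)),OTU12),((OTU45,OTU32),((OTU38,OTU66),OTU68),(OTU60,(OTU30,OTU70),OTU47)),(((OTU1,(OTU7,(OTU35,OTU69))),OTU17),OTU11)).
That clade contains 20 terminal taxa: OTU1, OTU11, OTU12, OTU17, OTU27, OTU30, OTU32, OTU35, OTU38, OTU45, OTU47, OTU54, OTU56, OTU60, OTU66, OTU68, OTU69, OTU7, OTU70, OTU8.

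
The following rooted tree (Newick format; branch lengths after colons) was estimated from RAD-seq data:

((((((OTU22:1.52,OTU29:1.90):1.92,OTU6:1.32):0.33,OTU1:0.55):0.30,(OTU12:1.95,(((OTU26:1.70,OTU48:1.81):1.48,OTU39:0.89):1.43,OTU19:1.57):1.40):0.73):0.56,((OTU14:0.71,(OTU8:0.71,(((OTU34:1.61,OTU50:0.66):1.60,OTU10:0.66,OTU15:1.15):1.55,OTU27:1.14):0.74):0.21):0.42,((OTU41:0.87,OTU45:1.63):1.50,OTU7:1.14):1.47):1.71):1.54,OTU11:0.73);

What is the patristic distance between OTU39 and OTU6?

The path runs OTU39 → … → MRCA → … → OTU6; the MRCA is the node subtending ((((OTU22,OTU29),OTU6),OTU1),(OTU12,(((OTU26,OTU48),OTU39),OTU19))).
Branch lengths along that path: 0.89 + 1.43 + 1.40 + 0.73 + 0.30 + 0.33 + 1.32 = 6.40.

6.40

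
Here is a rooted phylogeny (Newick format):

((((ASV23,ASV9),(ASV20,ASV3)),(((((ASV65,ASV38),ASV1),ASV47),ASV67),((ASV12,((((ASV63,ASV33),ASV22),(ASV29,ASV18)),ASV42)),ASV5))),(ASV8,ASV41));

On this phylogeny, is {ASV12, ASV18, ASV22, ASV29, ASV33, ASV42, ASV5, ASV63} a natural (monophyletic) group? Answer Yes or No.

Yes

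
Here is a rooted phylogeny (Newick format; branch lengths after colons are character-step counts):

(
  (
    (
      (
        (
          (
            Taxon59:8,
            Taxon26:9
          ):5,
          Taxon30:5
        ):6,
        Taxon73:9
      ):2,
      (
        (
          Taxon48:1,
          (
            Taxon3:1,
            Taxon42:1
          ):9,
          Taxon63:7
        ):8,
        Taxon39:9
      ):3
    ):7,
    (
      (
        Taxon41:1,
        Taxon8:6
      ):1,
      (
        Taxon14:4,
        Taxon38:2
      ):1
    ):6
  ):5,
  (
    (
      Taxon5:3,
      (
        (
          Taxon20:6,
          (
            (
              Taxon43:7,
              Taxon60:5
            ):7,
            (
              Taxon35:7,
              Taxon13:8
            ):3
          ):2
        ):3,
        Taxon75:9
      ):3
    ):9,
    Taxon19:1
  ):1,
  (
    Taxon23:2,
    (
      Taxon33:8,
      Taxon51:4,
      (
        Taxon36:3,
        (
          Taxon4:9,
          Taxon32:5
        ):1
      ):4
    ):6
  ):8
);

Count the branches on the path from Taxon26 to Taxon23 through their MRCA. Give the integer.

The MRCA of Taxon26 and Taxon23 is the root of the tree.
From Taxon26 up to that node: 6 branches. From Taxon23 up to the same node: 2 branches. Total: 6 + 2 = 8.

8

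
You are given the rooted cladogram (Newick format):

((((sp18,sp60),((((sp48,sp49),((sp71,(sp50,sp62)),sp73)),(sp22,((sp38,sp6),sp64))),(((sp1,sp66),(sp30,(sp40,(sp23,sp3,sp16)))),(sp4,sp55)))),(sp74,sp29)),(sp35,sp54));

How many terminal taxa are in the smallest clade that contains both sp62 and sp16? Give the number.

The MRCA of sp62 and sp16 is the node subtending ((((sp48,sp49),((sp71,(sp50,sp62)),sp73)),(sp22,((sp38,sp6),sp64))),(((sp1,sp66),(sp30,(sp40,(sp23,sp3,sp16)))),(sp4,sp55))).
That clade contains 19 terminal taxa: sp1, sp16, sp22, sp23, sp3, sp30, sp38, sp4, sp40, sp48, sp49, sp50, sp55, sp6, sp62, sp64, sp66, sp71, sp73.

19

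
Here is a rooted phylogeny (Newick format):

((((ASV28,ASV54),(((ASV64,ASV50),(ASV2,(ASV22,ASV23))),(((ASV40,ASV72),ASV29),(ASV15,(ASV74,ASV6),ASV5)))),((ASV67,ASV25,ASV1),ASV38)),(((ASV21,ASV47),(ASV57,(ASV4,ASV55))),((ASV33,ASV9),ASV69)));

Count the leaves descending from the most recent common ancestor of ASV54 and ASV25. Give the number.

18

The MRCA of ASV54 and ASV25 is the node subtending (((ASV28,ASV54),(((ASV64,ASV50),(ASV2,(ASV22,ASV23))),(((ASV40,ASV72),ASV29),(ASV15,(ASV74,ASV6),ASV5)))),((ASV67,ASV25,ASV1),ASV38)).
That clade contains 18 terminal taxa: ASV1, ASV15, ASV2, ASV22, ASV23, ASV25, ASV28, ASV29, ASV38, ASV40, ASV5, ASV50, ASV54, ASV6, ASV64, ASV67, ASV72, ASV74.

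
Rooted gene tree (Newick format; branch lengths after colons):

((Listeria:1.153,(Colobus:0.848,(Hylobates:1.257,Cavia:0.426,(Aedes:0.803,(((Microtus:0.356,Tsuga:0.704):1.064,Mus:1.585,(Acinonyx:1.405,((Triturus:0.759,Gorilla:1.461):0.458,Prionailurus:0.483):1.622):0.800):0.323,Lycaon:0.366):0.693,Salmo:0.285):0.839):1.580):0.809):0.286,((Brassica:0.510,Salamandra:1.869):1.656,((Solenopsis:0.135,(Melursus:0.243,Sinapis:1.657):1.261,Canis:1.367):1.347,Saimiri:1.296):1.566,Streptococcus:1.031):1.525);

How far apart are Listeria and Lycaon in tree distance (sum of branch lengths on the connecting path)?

The path runs Listeria → … → MRCA → … → Lycaon; the MRCA is the node subtending (Listeria,(Colobus,(Hylobates,Cavia,(Aedes,(((Microtus,Tsuga),Mus,(Acinonyx,((Triturus,Gorilla),Prionailurus))),Lycaon),Salmo)))).
Branch lengths along that path: 1.153 + 0.809 + 1.580 + 0.839 + 0.693 + 0.366 = 5.440.

5.440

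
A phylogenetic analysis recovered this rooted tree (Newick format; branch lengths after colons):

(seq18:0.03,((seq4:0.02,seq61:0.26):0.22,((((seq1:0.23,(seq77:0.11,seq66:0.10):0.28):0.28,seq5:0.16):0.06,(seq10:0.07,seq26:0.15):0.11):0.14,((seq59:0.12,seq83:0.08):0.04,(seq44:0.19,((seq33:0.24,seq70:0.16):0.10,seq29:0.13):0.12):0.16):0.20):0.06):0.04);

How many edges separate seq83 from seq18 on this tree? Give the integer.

6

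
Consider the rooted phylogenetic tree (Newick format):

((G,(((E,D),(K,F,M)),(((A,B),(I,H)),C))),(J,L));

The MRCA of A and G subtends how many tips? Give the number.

The MRCA of A and G is the node subtending (G,(((E,D),(K,F,M)),(((A,B),(I,H)),C))).
That clade contains 11 terminal taxa: A, B, C, D, E, F, G, H, I, K, M.

11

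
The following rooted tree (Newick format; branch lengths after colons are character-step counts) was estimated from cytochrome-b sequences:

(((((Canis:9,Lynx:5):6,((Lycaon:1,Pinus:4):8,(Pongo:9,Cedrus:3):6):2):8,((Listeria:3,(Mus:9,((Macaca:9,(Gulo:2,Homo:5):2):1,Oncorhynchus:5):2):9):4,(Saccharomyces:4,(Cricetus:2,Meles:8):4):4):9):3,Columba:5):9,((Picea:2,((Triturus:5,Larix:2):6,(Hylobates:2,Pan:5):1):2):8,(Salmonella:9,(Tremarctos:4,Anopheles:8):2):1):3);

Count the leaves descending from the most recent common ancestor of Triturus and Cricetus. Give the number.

24

The MRCA of Triturus and Cricetus is the root, so the clade is the entire tree.
That clade contains 24 terminal taxa: Anopheles, Canis, Cedrus, Columba, Cricetus, Gulo, Homo, Hylobates, Larix, Listeria, Lycaon, Lynx, Macaca, Meles, Mus, Oncorhynchus, Pan, Picea, Pinus, Pongo, Saccharomyces, Salmonella, Tremarctos, Triturus.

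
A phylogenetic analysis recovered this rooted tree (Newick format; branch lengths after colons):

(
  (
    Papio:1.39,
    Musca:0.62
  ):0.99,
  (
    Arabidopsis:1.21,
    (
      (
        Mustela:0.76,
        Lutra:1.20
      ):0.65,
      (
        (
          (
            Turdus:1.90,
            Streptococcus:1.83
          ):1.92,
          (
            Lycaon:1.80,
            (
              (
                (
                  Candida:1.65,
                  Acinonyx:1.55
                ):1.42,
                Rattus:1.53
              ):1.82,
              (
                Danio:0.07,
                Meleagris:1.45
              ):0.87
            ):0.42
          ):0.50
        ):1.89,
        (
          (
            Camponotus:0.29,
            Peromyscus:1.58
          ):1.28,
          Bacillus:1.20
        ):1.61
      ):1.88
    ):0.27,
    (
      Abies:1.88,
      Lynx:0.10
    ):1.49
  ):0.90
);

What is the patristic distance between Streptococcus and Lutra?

The path runs Streptococcus → … → MRCA → … → Lutra; the MRCA is the node subtending ((Mustela,Lutra),(((Turdus,Streptococcus),(Lycaon,(((Candida,Acinonyx),Rattus),(Danio,Meleagris)))),((Camponotus,Peromyscus),Bacillus))).
Branch lengths along that path: 1.83 + 1.92 + 1.89 + 1.88 + 0.65 + 1.20 = 9.37.

9.37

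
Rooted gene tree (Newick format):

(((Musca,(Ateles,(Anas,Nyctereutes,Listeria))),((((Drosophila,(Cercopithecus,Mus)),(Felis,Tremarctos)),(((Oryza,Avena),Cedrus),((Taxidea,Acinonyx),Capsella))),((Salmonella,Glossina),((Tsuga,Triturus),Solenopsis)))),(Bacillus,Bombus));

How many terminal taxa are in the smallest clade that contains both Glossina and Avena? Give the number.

The MRCA of Glossina and Avena is the node subtending ((((Drosophila,(Cercopithecus,Mus)),(Felis,Tremarctos)),(((Oryza,Avena),Cedrus),((Taxidea,Acinonyx),Capsella))),((Salmonella,Glossina),((Tsuga,Triturus),Solenopsis))).
That clade contains 16 terminal taxa: Acinonyx, Avena, Capsella, Cedrus, Cercopithecus, Drosophila, Felis, Glossina, Mus, Oryza, Salmonella, Solenopsis, Taxidea, Tremarctos, Triturus, Tsuga.

16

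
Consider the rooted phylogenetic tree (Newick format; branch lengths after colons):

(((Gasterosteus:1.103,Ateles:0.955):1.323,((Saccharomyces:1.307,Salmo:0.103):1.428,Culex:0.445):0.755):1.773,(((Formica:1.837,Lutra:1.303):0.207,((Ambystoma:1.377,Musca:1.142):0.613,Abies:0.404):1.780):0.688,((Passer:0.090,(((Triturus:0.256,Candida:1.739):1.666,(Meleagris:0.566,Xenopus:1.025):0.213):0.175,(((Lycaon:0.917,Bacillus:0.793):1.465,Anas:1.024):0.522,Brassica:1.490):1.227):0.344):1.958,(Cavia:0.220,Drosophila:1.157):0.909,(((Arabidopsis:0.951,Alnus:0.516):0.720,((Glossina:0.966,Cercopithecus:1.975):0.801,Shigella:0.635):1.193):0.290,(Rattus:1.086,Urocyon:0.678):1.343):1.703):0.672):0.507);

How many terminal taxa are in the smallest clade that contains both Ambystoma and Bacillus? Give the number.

The MRCA of Ambystoma and Bacillus is the node subtending (((Formica,Lutra),((Ambystoma,Musca),Abies)),((Passer,(((Triturus,Candida),(Meleagris,Xenopus)),(((Lycaon,Bacillus),Anas),Brassica))),(Cavia,Drosophila),(((Arabidopsis,Alnus),((Glossina,Cercopithecus),Shigella)),(Rattus,Urocyon)))).
That clade contains 23 terminal taxa: Abies, Alnus, Ambystoma, Anas, Arabidopsis, Bacillus, Brassica, Candida, Cavia, Cercopithecus, Drosophila, Formica, Glossina, Lutra, Lycaon, Meleagris, Musca, Passer, Rattus, Shigella, Triturus, Urocyon, Xenopus.

23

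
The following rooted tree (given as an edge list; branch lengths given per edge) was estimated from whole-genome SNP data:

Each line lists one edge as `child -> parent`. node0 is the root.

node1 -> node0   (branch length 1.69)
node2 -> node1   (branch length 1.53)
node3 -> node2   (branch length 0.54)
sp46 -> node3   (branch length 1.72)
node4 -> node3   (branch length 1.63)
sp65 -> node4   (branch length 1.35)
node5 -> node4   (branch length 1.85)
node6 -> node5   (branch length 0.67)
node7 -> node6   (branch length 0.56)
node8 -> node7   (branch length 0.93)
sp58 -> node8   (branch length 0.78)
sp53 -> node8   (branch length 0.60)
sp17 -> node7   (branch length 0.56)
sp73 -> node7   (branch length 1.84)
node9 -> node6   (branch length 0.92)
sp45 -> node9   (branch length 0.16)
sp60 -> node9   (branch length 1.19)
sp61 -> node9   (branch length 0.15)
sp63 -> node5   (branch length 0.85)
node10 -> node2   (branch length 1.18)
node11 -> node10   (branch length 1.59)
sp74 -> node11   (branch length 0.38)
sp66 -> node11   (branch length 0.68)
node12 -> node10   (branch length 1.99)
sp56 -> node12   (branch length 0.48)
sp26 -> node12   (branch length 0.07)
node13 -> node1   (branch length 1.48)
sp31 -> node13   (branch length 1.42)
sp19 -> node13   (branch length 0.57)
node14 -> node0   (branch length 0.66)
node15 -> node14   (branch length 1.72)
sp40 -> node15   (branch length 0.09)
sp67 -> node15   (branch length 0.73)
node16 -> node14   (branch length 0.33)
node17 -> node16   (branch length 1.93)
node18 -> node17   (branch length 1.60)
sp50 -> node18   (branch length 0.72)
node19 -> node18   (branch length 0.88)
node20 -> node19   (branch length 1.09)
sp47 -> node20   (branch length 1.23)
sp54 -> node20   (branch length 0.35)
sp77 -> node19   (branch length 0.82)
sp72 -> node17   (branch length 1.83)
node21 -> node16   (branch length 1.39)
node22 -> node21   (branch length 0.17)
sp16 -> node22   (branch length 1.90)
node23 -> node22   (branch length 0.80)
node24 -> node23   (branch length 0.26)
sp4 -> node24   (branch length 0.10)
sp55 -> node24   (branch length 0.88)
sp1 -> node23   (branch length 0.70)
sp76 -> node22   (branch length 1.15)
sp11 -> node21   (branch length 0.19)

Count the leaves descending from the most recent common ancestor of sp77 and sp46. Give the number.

29

The MRCA of sp77 and sp46 is the root, so the clade is the entire tree.
That clade contains 29 terminal taxa: sp1, sp11, sp16, sp17, sp19, sp26, sp31, sp4, sp40, sp45, sp46, sp47, sp50, sp53, sp54, sp55, sp56, sp58, sp60, sp61, sp63, sp65, sp66, sp67, sp72, sp73, sp74, sp76, sp77.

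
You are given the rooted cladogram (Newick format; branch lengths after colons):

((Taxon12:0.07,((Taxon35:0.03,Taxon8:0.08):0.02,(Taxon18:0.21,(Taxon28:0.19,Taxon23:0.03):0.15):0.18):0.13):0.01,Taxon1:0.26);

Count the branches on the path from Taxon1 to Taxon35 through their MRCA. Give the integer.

5

The MRCA of Taxon1 and Taxon35 is the root of the tree.
From Taxon1 up to that node: 1 branch. From Taxon35 up to the same node: 4 branches. Total: 1 + 4 = 5.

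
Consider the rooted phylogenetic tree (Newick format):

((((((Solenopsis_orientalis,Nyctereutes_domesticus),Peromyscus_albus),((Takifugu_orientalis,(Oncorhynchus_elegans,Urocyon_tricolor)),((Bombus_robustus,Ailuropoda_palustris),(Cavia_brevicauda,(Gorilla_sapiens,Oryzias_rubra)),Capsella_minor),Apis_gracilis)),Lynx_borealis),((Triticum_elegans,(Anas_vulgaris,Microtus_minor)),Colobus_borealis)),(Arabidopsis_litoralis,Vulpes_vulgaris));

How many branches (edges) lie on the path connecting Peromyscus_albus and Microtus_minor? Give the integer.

The MRCA of Peromyscus_albus and Microtus_minor is the node subtending (((((Solenopsis_orientalis,Nyctereutes_domesticus),Peromyscus_albus),((Takifugu_orientalis,(Oncorhynchus_elegans,Urocyon_tricolor)),((Bombus_robustus,Ailuropoda_palustris),(Cavia_brevicauda,(Gorilla_sapiens,Oryzias_rubra)),Capsella_minor),Apis_gracilis)),Lynx_borealis),((Triticum_elegans,(Anas_vulgaris,Microtus_minor)),Colobus_borealis)).
From Peromyscus_albus up to that node: 4 branches. From Microtus_minor up to the same node: 4 branches. Total: 4 + 4 = 8.

8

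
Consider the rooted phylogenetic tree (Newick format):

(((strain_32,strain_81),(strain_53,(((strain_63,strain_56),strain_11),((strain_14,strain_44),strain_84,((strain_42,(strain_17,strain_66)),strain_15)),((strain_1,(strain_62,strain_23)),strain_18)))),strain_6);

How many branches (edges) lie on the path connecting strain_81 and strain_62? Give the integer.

The MRCA of strain_81 and strain_62 is the node subtending ((strain_32,strain_81),(strain_53,(((strain_63,strain_56),strain_11),((strain_14,strain_44),strain_84,((strain_42,(strain_17,strain_66)),strain_15)),((strain_1,(strain_62,strain_23)),strain_18)))).
From strain_81 up to that node: 2 branches. From strain_62 up to the same node: 6 branches. Total: 2 + 6 = 8.

8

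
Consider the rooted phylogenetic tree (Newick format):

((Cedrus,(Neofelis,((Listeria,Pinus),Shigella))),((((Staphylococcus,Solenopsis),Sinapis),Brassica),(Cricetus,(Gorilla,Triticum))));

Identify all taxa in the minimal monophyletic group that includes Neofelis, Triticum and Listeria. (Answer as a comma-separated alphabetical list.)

Brassica, Cedrus, Cricetus, Gorilla, Listeria, Neofelis, Pinus, Shigella, Sinapis, Solenopsis, Staphylococcus, Triticum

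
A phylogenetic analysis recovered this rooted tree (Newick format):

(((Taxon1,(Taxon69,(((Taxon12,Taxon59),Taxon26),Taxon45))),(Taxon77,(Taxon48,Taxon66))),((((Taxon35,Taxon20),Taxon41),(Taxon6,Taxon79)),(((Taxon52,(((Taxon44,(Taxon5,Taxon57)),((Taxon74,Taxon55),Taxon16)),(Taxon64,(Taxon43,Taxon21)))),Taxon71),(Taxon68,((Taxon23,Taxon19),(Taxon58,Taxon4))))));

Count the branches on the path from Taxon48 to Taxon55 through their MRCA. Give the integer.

13

The MRCA of Taxon48 and Taxon55 is the root of the tree.
From Taxon48 up to that node: 4 branches. From Taxon55 up to the same node: 9 branches. Total: 4 + 9 = 13.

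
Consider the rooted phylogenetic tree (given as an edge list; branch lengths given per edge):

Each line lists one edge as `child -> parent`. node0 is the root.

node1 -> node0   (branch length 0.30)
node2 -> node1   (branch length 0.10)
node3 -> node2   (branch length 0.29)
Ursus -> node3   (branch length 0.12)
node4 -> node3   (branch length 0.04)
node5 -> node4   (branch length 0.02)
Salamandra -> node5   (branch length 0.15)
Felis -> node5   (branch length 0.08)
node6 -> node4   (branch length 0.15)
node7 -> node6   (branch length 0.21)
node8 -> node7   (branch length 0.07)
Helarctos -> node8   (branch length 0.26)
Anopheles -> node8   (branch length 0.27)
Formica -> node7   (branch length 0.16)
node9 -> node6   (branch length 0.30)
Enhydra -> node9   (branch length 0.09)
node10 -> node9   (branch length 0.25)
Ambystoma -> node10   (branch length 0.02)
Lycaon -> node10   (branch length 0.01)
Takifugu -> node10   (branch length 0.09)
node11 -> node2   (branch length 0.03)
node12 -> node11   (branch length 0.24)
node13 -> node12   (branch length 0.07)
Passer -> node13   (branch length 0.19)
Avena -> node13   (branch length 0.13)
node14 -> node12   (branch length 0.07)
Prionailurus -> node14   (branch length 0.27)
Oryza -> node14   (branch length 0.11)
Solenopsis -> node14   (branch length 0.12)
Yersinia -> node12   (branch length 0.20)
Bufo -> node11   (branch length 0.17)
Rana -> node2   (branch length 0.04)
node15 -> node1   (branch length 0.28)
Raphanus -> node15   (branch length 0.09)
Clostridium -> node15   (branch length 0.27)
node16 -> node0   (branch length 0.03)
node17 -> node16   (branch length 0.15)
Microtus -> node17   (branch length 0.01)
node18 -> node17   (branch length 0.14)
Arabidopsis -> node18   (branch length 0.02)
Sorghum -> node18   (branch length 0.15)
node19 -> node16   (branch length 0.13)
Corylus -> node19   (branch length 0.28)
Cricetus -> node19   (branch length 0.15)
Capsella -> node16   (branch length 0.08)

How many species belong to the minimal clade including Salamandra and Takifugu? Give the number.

9

The MRCA of Salamandra and Takifugu is the node subtending ((Salamandra,Felis),(((Helarctos,Anopheles),Formica),(Enhydra,(Ambystoma,Lycaon,Takifugu)))).
That clade contains 9 terminal taxa: Ambystoma, Anopheles, Enhydra, Felis, Formica, Helarctos, Lycaon, Salamandra, Takifugu.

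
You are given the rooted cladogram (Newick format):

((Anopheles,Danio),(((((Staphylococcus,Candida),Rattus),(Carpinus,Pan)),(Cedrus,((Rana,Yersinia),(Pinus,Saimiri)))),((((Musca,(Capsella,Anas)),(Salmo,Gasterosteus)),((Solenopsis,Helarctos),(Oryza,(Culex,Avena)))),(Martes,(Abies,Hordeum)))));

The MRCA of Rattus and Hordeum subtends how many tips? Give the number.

The MRCA of Rattus and Hordeum is the node subtending (((((Staphylococcus,Candida),Rattus),(Carpinus,Pan)),(Cedrus,((Rana,Yersinia),(Pinus,Saimiri)))),((((Musca,(Capsella,Anas)),(Salmo,Gasterosteus)),((Solenopsis,Helarctos),(Oryza,(Culex,Avena)))),(Martes,(Abies,Hordeum)))).
That clade contains 23 terminal taxa: Abies, Anas, Avena, Candida, Capsella, Carpinus, Cedrus, Culex, Gasterosteus, Helarctos, Hordeum, Martes, Musca, Oryza, Pan, Pinus, Rana, Rattus, Saimiri, Salmo, Solenopsis, Staphylococcus, Yersinia.

23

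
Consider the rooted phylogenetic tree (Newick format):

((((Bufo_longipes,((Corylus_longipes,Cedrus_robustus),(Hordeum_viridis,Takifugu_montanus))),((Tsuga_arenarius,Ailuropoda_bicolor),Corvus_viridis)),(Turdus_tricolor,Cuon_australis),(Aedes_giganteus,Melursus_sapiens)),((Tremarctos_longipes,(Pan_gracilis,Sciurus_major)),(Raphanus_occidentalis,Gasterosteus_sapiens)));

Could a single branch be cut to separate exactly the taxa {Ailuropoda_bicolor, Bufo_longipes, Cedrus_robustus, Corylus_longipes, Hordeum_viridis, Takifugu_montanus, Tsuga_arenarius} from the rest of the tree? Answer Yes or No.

The MRCA of the listed taxa subtends ((Bufo_longipes,((Corylus_longipes,Cedrus_robustus),(Hordeum_viridis,Takifugu_montanus))),((Tsuga_arenarius,Ailuropoda_bicolor),Corvus_viridis)).
That clade also contains Corvus_viridis, which is not in the proposed group, so the group is not monophyletic.

No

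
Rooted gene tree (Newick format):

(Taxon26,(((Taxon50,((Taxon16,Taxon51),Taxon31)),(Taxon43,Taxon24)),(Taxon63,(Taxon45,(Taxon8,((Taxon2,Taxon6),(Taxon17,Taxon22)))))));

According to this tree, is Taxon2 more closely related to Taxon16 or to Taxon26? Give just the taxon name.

Taxon16

The MRCA of Taxon2 and Taxon16 subtends (((Taxon50,((Taxon16,Taxon51),Taxon31)),(Taxon43,Taxon24)),(Taxon63,(Taxon45,(Taxon8,((Taxon2,Taxon6),(Taxon17,Taxon22)))))) (13 taxa).
The MRCA of Taxon2 and Taxon26 is the root, subtending the entire tree (14 taxa).
The first is nested inside the second, so Taxon2 shares a more recent common ancestor with Taxon16.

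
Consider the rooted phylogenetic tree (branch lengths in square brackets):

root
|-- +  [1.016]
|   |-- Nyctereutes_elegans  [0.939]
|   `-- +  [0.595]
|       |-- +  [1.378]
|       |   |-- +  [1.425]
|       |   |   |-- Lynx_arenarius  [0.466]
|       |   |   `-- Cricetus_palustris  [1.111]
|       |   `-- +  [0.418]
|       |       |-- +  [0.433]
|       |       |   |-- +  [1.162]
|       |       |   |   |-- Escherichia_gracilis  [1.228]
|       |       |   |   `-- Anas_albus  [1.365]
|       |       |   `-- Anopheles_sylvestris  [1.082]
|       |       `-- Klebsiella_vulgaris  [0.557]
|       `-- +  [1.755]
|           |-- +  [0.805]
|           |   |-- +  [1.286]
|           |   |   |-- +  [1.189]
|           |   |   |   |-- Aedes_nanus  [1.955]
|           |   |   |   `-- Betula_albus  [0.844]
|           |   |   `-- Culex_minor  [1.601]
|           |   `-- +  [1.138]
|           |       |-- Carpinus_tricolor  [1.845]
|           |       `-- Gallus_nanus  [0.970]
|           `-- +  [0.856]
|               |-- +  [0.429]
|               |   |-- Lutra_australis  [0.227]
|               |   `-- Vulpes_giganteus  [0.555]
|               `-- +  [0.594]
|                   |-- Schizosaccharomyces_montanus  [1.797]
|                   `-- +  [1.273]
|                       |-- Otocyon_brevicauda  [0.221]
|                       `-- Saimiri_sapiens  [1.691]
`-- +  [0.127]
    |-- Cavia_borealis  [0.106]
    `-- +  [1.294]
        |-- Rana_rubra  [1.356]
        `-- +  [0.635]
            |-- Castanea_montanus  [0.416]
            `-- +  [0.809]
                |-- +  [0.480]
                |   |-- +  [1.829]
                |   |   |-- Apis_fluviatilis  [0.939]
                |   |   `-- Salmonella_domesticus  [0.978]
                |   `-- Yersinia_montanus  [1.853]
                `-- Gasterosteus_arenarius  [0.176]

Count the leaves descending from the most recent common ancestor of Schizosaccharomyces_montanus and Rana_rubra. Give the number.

24

The MRCA of Schizosaccharomyces_montanus and Rana_rubra is the root, so the clade is the entire tree.
That clade contains 24 terminal taxa: Aedes_nanus, Anas_albus, Anopheles_sylvestris, Apis_fluviatilis, Betula_albus, Carpinus_tricolor, Castanea_montanus, Cavia_borealis, Cricetus_palustris, Culex_minor, Escherichia_gracilis, Gallus_nanus, Gasterosteus_arenarius, Klebsiella_vulgaris, Lutra_australis, Lynx_arenarius, Nyctereutes_elegans, Otocyon_brevicauda, Rana_rubra, Saimiri_sapiens, Salmonella_domesticus, Schizosaccharomyces_montanus, Vulpes_giganteus, Yersinia_montanus.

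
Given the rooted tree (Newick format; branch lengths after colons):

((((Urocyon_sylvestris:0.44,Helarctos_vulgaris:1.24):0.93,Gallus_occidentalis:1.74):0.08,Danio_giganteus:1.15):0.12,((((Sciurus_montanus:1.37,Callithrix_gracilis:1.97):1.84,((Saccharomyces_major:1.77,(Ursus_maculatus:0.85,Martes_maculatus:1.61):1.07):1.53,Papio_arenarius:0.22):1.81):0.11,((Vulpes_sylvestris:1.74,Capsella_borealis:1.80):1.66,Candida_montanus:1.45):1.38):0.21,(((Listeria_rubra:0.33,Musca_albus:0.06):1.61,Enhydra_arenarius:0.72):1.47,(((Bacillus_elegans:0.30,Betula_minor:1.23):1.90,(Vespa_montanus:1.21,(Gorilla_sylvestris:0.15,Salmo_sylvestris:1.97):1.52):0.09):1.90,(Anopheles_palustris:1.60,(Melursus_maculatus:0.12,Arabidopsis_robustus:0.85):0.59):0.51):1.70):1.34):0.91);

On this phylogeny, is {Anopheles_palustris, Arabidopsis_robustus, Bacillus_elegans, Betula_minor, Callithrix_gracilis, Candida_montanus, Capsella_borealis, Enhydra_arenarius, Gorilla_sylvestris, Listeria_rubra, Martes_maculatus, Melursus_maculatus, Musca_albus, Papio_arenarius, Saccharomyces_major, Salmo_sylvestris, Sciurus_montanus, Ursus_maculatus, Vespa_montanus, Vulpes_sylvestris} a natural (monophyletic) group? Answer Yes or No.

Yes

The most recent common ancestor of these taxa subtends ((((Sciurus_montanus,Callithrix_gracilis),((Saccharomyces_major,(Ursus_maculatus,Martes_maculatus)),Papio_arenarius)),((Vulpes_sylvestris,Capsella_borealis),Candida_montanus)),(((Listeria_rubra,Musca_albus),Enhydra_arenarius),(((Bacillus_elegans,Betula_minor),(Vespa_montanus,(Gorilla_sylvestris,Salmo_sylvestris))),(Anopheles_palustris,(Melursus_maculatus,Arabidopsis_robustus))))).
That clade has exactly 20 tips — every listed taxon and nothing else — so the group is monophyletic.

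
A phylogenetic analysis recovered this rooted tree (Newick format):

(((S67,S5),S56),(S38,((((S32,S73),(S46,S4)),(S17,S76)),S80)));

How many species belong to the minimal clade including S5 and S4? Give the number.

The MRCA of S5 and S4 is the root, so the clade is the entire tree.
That clade contains 11 terminal taxa: S17, S32, S38, S4, S46, S5, S56, S67, S73, S76, S80.

11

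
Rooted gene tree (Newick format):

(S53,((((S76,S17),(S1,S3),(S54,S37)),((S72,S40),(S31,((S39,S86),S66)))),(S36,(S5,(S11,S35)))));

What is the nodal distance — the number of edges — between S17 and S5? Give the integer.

7

The MRCA of S17 and S5 is the node subtending ((((S76,S17),(S1,S3),(S54,S37)),((S72,S40),(S31,((S39,S86),S66)))),(S36,(S5,(S11,S35)))).
From S17 up to that node: 4 branches. From S5 up to the same node: 3 branches. Total: 4 + 3 = 7.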